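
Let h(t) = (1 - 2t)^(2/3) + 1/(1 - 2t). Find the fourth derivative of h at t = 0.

30208/81

Expand each term separately and add.
From the series, [t^4] h = 3776/243; multiply by 4! = 24 to get 30208/81.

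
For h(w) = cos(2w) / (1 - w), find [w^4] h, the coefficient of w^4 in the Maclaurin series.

-1/3

Write out both Maclaurin series and multiply, keeping only the needed powers.
So c_4 = h^(4)(0)/4! = -1/3.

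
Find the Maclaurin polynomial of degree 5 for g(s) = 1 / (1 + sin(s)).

Expand as Σ (-1)^k u^k with u equal to the inner function's series.
g(0) = 1
g′(0) = -1
g′′(0) = 2
g′′′(0) = -5
g^(4)(0) = 16
g^(5)(0) = -61
The Taylor polynomial is Σ g^(k)(0)/k! · s^k.

-61*s^5/120 + 2*s^4/3 - 5*s^3/6 + s^2 - s + 1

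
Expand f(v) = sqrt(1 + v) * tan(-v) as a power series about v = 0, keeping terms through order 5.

-101*v^5/1920 - 11*v^4/48 - 5*v^3/24 - v^2/2 - v

Expand each factor separately, then convolve coefficients.
[v^0] = 0;  [v^1] = -1;  [v^2] = -1/2;  [v^3] = -5/24;  [v^4] = -11/48;  [v^5] = -101/1920.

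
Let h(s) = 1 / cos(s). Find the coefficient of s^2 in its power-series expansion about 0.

Write the quotient as an unknown series and match coefficients against numerator = denominator · series.
h(0) = 1
h′(0) = 0
h′′(0) = 1
So c_2 = h′′(0)/2! = 1/2.

1/2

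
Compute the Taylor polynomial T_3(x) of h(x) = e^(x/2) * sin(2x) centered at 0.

-13*x^3/12 + x^2 + 2*x

Multiply the two series term by term and collect like powers.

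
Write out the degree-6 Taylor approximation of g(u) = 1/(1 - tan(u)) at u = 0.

Plug the Maclaurin series of the inner function into that of the outer and collect terms.

122*u^6/45 + 32*u^5/15 + 5*u^4/3 + 4*u^3/3 + u^2 + u + 1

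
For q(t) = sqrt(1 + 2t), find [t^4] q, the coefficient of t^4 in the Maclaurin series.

-5/8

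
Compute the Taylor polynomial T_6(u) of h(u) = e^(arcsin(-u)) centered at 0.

17*u^6/144 - u^5/6 + 5*u^4/24 - u^3/3 + u^2/2 - u + 1

Let u equal the inner series; expand the outer function in u and truncate.
h(0) = 1
h′(0) = -1
h′′(0) = 1
h′′′(0) = -2
h^(4)(0) = 5
h^(5)(0) = -20
h^(6)(0) = 85
The Taylor polynomial is Σ h^(k)(0)/k! · u^k.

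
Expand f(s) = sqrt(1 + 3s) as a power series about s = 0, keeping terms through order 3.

27*s^3/16 - 9*s^2/8 + 3*s/2 + 1

[s^0] = 1;  [s^1] = 3/2;  [s^2] = -9/8;  [s^3] = 27/16.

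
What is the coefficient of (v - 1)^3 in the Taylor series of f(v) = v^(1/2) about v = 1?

1/16

Compute the successive derivatives at the expansion point and divide by k!.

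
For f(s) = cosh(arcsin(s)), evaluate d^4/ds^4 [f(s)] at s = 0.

5

Plug the Maclaurin series of the inner function into that of the outer and collect terms.
The coefficient of s^4 in the expansion is 5/24, so f^(4)(0) = 4! * (5/24) = 5.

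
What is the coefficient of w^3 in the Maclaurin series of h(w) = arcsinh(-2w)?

[w^0] = 0;  [w^1] = -2;  [w^2] = 0;  [w^3] = 4/3.

4/3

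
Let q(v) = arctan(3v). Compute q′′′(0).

-54

Compute the successive derivatives at the expansion point and divide by k!.
The coefficient of v^3 in the expansion is -9, so q′′′(0) = 3! * (-9) = -54.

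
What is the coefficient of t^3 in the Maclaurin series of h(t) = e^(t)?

1/6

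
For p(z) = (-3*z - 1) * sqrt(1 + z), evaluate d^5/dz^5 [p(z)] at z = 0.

Distribute the polynomial across the series and collect like powers.
The coefficient of z^5 in the expansion is 23/256, so p^(5)(0) = 5! * (23/256) = 345/32.

345/32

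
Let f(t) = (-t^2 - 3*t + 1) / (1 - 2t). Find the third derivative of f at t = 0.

-36

Shift and add copies of the series according to the polynomial's terms.
The coefficient of t^3 in the expansion is -6, so f′′′(0) = 3! * (-6) = -36.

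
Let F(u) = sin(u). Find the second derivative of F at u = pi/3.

Use the known series and substitute for the argument.
The coefficient of (u - pi/3)^2 in the expansion is -sqrt(3)/4, so F′′(pi/3) = 2! * (-sqrt(3)/4) = -sqrt(3)/2.

-sqrt(3)/2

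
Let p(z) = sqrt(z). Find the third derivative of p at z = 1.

Use the known series and substitute for the argument.
The coefficient of (z - 1)^3 in the expansion is 1/16, so p′′′(1) = 3! * (1/16) = 3/8.

3/8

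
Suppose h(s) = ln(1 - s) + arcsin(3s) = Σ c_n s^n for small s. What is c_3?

Combine the two series term by term.
[s^0] = 0;  [s^1] = 2;  [s^2] = -1/2;  [s^3] = 25/6.
So c_3 = h′′′(0)/3! = 25/6.

25/6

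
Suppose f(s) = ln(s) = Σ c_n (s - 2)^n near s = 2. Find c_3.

1/24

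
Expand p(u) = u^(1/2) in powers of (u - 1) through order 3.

(u - 1)^3/16 - (u - 1)^2/8 + (u - 1)/2 + 1

Use the known series and substitute for the argument.
p(1) = 1
p′(1) = 1/2
p′′(1) = -1/4
p′′′(1) = 3/8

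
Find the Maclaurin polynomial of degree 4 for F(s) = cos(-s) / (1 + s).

13*s^4/24 - s^3/2 + s^2/2 - s + 1

Multiply the two series term by term and collect like powers.
[s^0] = 1;  [s^1] = -1;  [s^2] = 1/2;  [s^3] = -1/2;  [s^4] = 13/24.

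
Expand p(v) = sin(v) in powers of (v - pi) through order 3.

Compute the successive derivatives at the expansion point and divide by k!.
p(pi) = 0
p′(pi) = -1
p′′(pi) = 0
p′′′(pi) = 1
The Taylor polynomial is Σ p^(k)(pi)/k! · (v - pi)^k.

(v - pi)^3/6 - (v - pi)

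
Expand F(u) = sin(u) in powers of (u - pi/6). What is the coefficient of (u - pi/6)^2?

-1/4

F(pi/6) = 1/2
F′(pi/6) = sqrt(3)/2
F′′(pi/6) = -1/2
The Taylor polynomial is Σ F^(k)(pi/6)/k! · (u - pi/6)^k.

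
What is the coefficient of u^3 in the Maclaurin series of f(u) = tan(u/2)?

1/24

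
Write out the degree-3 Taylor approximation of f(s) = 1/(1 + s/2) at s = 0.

-s^3/8 + s^2/4 - s/2 + 1

[s^0] = 1;  [s^1] = -1/2;  [s^2] = 1/4;  [s^3] = -1/8.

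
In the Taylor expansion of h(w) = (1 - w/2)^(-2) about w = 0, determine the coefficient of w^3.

1/2

h(0) = 1
h′(0) = 1
h′′(0) = 3/2
h′′′(0) = 3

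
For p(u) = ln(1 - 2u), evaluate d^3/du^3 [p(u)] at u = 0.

From the series, [u^3] p = -8/3; multiply by 3! = 6 to get -16.

-16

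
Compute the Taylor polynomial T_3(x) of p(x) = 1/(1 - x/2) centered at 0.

Use the known series and substitute for the argument.
[x^0] = 1;  [x^1] = 1/2;  [x^2] = 1/4;  [x^3] = 1/8.

x^3/8 + x^2/4 + x/2 + 1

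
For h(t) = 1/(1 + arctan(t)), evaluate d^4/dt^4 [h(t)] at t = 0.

Plug the Maclaurin series of the inner function into that of the outer and collect terms.
The coefficient of t^4 in the expansion is 1/3, so h^(4)(0) = 4! * (1/3) = 8.

8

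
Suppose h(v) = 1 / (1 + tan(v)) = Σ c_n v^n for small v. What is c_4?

Use the geometric series for the reciprocal, then substitute.
h(0) = 1
h′(0) = -1
h′′(0) = 2
h′′′(0) = -8
h^(4)(0) = 40
So c_4 = h^(4)(0)/4! = 5/3.

5/3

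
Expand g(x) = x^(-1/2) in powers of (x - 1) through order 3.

-5*(x - 1)^3/16 + 3*(x - 1)^2/8 - (x - 1)/2 + 1

Compute the successive derivatives at the expansion point and divide by k!.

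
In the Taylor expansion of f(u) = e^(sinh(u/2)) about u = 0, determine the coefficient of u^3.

1/24

Let u equal the inner series; expand the outer function in u and truncate.
f(0) = 1
f′(0) = 1/2
f′′(0) = 1/4
f′′′(0) = 1/4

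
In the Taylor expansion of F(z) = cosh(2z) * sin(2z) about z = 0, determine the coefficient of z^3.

Expand each factor separately, then convolve coefficients.
F(0) = 0
F′(0) = 2
F′′(0) = 0
F′′′(0) = 16
Then c_k = F^(k)(0)/k! gives each Taylor coefficient.

8/3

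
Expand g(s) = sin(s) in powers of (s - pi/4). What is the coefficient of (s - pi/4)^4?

g(pi/4) = sqrt(2)/2
g′(pi/4) = sqrt(2)/2
g′′(pi/4) = -sqrt(2)/2
g′′′(pi/4) = -sqrt(2)/2
g^(4)(pi/4) = sqrt(2)/2
So c_4 = g^(4)(pi/4)/4! = sqrt(2)/48.

sqrt(2)/48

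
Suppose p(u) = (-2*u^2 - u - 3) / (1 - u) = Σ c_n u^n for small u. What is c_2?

-6

Distribute the polynomial across the series and collect like powers.
[u^0] = -3;  [u^1] = -4;  [u^2] = -6.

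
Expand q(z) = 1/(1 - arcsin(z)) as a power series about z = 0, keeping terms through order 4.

4*z^4/3 + 7*z^3/6 + z^2 + z + 1

Compose series: expand the inner function first, then feed it into the outer expansion.
q(0) = 1
q′(0) = 1
q′′(0) = 2
q′′′(0) = 7
q^(4)(0) = 32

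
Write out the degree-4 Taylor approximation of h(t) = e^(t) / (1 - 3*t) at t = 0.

2713*t^4/24 + 113*t^3/3 + 25*t^2/2 + 4*t + 1

Multiply the numerator's expansion by the denominator's geometric series.
[t^0] = 1;  [t^1] = 4;  [t^2] = 25/2;  [t^3] = 113/3;  [t^4] = 2713/24.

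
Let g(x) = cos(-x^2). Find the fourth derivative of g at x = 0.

From the series, [x^4] g = -1/2; multiply by 4! = 24 to get -12.

-12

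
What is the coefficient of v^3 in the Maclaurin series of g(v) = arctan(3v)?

Apply the Taylor formula c_k = f^(k)(a)/k!.
g(0) = 0
g′(0) = 3
g′′(0) = 0
g′′′(0) = -54
So c_3 = g′′′(0)/3! = -9.

-9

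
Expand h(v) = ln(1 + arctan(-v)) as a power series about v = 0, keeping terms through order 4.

Plug the Maclaurin series of the inner function into that of the outer and collect terms.

v^4/12 - v^2/2 - v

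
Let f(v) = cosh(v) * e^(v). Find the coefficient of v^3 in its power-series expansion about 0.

2/3

Expand each factor separately, then convolve coefficients.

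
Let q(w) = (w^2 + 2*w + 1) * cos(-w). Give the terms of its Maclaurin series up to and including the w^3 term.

Shift and add copies of the series according to the polynomial's terms.
q(0) = 1
q′(0) = 2
q′′(0) = 1
q′′′(0) = -6

-w^3 + w^2/2 + 2*w + 1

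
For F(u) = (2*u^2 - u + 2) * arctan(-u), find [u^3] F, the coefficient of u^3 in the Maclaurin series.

Shift and add copies of the series according to the polynomial's terms.

-4/3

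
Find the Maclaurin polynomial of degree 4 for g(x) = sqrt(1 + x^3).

Use the known series and substitute for the argument.
g(0) = 1
g′(0) = 0
g′′(0) = 0
g′′′(0) = 3
g^(4)(0) = 0
Dividing each by k! gives the coefficients c_0, ..., c_4.

x^3/2 + 1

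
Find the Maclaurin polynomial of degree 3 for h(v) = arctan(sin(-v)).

Compose series: expand the inner function first, then feed it into the outer expansion.

v^3/2 - v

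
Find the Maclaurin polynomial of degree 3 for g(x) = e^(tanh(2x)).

-4*x^3/3 + 2*x^2 + 2*x + 1

Compose series: expand the inner function first, then feed it into the outer expansion.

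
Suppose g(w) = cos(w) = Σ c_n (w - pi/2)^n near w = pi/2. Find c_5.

g(pi/2) = 0
g′(pi/2) = -1
g′′(pi/2) = 0
g′′′(pi/2) = 1
g^(4)(pi/2) = 0
g^(5)(pi/2) = -1

-1/120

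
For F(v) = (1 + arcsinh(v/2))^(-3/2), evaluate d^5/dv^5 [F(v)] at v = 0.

-6627/1024

Let u equal the inner series; expand the outer function in u and truncate.
The coefficient of v^5 in the expansion is -2209/40960, so F^(5)(0) = 5! * (-2209/40960) = -6627/1024.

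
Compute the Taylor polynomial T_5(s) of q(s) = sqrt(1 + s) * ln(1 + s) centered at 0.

Write out both Maclaurin series and multiply, keeping only the needed powers.
[s^0] = 0;  [s^1] = 1;  [s^2] = 0;  [s^3] = -1/24;  [s^4] = 1/24;  [s^5] = -71/1920.

-71*s^5/1920 + s^4/24 - s^3/24 + s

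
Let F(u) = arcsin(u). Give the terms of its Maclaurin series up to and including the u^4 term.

u^3/6 + u

F(0) = 0
F′(0) = 1
F′′(0) = 0
F′′′(0) = 1
F^(4)(0) = 0
Dividing each by k! gives the coefficients c_0, ..., c_4.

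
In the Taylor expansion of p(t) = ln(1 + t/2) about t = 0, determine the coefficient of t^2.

Use the known series and substitute for the argument.
p(0) = 0
p′(0) = 1/2
p′′(0) = -1/4

-1/8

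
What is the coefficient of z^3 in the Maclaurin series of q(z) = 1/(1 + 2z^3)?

Compute the successive derivatives at the expansion point and divide by k!.
q(0) = 1
q′(0) = 0
q′′(0) = 0
q′′′(0) = -12
Then c_k = q^(k)(0)/k! gives each Taylor coefficient.

-2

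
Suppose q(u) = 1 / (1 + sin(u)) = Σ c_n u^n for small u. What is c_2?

1

Expand as Σ (-1)^k u^k with u equal to the inner function's series.
q(0) = 1
q′(0) = -1
q′′(0) = 2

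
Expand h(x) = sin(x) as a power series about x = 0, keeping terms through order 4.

-x^3/6 + x

h(0) = 0
h′(0) = 1
h′′(0) = 0
h′′′(0) = -1
h^(4)(0) = 0
The Taylor polynomial is Σ h^(k)(0)/k! · x^k.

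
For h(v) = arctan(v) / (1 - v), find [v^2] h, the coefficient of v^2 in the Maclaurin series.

1

Use 1/(1 - r) = Σ r^k on the denominator, then take the Cauchy product.
h(0) = 0
h′(0) = 1
h′′(0) = 2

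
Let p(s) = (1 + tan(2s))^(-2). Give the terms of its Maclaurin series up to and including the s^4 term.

Plug the Maclaurin series of the inner function into that of the outer and collect terms.
p(0) = 1
p′(0) = -4
p′′(0) = 24
p′′′(0) = -224
p^(4)(0) = 2688
Dividing each by k! gives the coefficients c_0, ..., c_4.

112*s^4 - 112*s^3/3 + 12*s^2 - 4*s + 1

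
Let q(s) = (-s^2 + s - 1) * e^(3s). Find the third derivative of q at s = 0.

-18

Shift and add copies of the series according to the polynomial's terms.
From the series, [s^3] q = -3; multiply by 3! = 6 to get -18.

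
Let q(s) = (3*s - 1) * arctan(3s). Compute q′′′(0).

54

Shift and add copies of the series according to the polynomial's terms.
The coefficient of s^3 in the expansion is 9, so q′′′(0) = 3! * (9) = 54.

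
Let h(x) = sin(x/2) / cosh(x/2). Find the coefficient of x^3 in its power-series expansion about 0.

Divide the numerator series by the denominator series (power-series long division).
h(0) = 0
h′(0) = 1/2
h′′(0) = 0
h′′′(0) = -1/2
So c_3 = h′′′(0)/3! = -1/12.

-1/12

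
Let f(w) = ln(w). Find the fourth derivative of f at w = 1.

-6

The coefficient of (w - 1)^4 in the expansion is -1/4, so f^(4)(1) = 4! * (-1/4) = -6.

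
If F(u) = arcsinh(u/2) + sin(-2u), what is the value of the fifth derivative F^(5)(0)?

-1015/32

Expand each term separately and add.
The coefficient of u^5 in the expansion is -203/768, so F^(5)(0) = 5! * (-203/768) = -1015/32.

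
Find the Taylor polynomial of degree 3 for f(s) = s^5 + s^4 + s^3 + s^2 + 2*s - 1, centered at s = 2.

49*(s - 2)^3 + 111*(s - 2)^2 + 130*(s - 2) + 63

f(2) = 63
f′(2) = 130
f′′(2) = 222
f′′′(2) = 294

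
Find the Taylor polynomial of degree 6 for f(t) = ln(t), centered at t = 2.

-(t - 2)^6/384 + (t - 2)^5/160 - (t - 2)^4/64 + (t - 2)^3/24 - (t - 2)^2/8 + (t - 2)/2 + ln(2)

f(2) = ln(2)
f′(2) = 1/2
f′′(2) = -1/4
f′′′(2) = 1/4
f^(4)(2) = -3/8
f^(5)(2) = 3/4
f^(6)(2) = -15/8
Dividing each by k! gives the coefficients c_0, ..., c_6.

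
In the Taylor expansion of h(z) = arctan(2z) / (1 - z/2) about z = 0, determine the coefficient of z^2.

Multiply the two series term by term and collect like powers.
h(0) = 0
h′(0) = 2
h′′(0) = 2
So c_2 = h′′(0)/2! = 1.

1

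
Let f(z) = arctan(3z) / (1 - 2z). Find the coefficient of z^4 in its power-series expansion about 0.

6

Expand each factor separately, then convolve coefficients.
So c_4 = f^(4)(0)/4! = 6.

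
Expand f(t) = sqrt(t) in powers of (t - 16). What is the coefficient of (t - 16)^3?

1/16384

Use the known series and substitute for the argument.
[(t - 16)^0] = 4;  [(t - 16)^1] = 1/8;  [(t - 16)^2] = -1/512;  [(t - 16)^3] = 1/16384.
So c_3 = f′′′(16)/3! = 1/16384.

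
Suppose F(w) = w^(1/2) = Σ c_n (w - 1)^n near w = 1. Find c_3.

c_3 = F′′′(1)/3! = 1/16.

1/16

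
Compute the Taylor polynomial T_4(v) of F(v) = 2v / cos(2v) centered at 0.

Write the quotient as an unknown series and match coefficients against numerator = denominator · series.
F(0) = 0
F′(0) = 2
F′′(0) = 0
F′′′(0) = 24
F^(4)(0) = 0

4*v^3 + 2*v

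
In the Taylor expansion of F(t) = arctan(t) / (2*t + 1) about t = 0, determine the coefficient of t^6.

-446/15

Use 1/(1 - r) = Σ r^k on the denominator, then take the Cauchy product.
[t^0] = 0;  [t^1] = 1;  [t^2] = -2;  [t^3] = 11/3;  [t^4] = -22/3;  [t^5] = 223/15;  [t^6] = -446/15.
So c_6 = F^(6)(0)/6! = -446/15.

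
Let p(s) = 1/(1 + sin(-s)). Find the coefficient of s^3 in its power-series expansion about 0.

5/6

Let u equal the inner series; expand the outer function in u and truncate.
p(0) = 1
p′(0) = 1
p′′(0) = 2
p′′′(0) = 5
Dividing each by k! gives the coefficients c_0, ..., c_3.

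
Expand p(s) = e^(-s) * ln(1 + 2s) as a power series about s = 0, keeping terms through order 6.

-353*s^6/18 + 243*s^5/20 - 8*s^4 + 17*s^3/3 - 4*s^2 + 2*s

Multiply the two series term by term and collect like powers.
p(0) = 0
p′(0) = 2
p′′(0) = -8
p′′′(0) = 34
p^(4)(0) = -192
p^(5)(0) = 1458
p^(6)(0) = -14120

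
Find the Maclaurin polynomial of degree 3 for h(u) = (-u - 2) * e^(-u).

Shift and add copies of the series according to the polynomial's terms.
h(0) = -2
h′(0) = 1
h′′(0) = 0
h′′′(0) = -1
Dividing each by k! gives the coefficients c_0, ..., c_3.

-u^3/6 + u - 2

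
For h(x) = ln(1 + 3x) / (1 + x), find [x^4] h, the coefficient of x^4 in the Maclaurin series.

-147/4

Write out both Maclaurin series and multiply, keeping only the needed powers.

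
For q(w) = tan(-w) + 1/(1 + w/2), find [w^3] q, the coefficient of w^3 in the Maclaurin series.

-11/24

Add the two expansions coefficient-wise.
q(0) = 1
q′(0) = -3/2
q′′(0) = 1/2
q′′′(0) = -11/4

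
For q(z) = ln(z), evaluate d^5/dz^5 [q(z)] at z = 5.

24/3125

From the series, [(z - 5)^5] q = 1/15625; multiply by 5! = 120 to get 24/3125.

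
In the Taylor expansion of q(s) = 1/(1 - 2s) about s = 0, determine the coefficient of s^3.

8

q(0) = 1
q′(0) = 2
q′′(0) = 8
q′′′(0) = 48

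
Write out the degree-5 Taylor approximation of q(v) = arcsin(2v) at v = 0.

q(0) = 0
q′(0) = 2
q′′(0) = 0
q′′′(0) = 8
q^(4)(0) = 0
q^(5)(0) = 288
Then c_k = q^(k)(0)/k! gives each Taylor coefficient.

12*v^5/5 + 4*v^3/3 + 2*v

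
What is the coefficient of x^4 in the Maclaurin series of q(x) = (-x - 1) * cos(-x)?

-1/24

Distribute the polynomial across the series and collect like powers.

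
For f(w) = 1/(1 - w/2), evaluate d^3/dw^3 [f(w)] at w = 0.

3/4

Differentiate repeatedly and evaluate at the center.
The coefficient of w^3 in the expansion is 1/8, so f′′′(0) = 3! * (1/8) = 3/4.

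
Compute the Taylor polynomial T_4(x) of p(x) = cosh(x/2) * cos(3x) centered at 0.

Write out both Maclaurin series and multiply, keeping only the needed powers.
p(0) = 1
p′(0) = 0
p′′(0) = -35/4
p′′′(0) = 0
p^(4)(0) = 1081/16

1081*x^4/384 - 35*x^2/8 + 1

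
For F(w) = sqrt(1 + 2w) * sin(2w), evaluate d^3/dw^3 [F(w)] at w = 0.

Write out both Maclaurin series and multiply, keeping only the needed powers.
From the series, [w^3] F = -7/3; multiply by 3! = 6 to get -14.

-14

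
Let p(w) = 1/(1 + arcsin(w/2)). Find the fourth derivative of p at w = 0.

2

Plug the Maclaurin series of the inner function into that of the outer and collect terms.
The coefficient of w^4 in the expansion is 1/12, so p^(4)(0) = 4! * (1/12) = 2.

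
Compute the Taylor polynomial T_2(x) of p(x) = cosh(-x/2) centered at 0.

Use the known series and substitute for the argument.
p(0) = 1
p′(0) = 0
p′′(0) = 1/4
Then c_k = p^(k)(0)/k! gives each Taylor coefficient.

x^2/8 + 1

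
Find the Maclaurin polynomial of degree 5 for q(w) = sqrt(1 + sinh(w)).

Compose series: expand the inner function first, then feed it into the outer expansion.
q(0) = 1
q′(0) = 1/2
q′′(0) = -1/4
q′′′(0) = 7/8
q^(4)(0) = -31/16
q^(5)(0) = 241/32
Then c_k = q^(k)(0)/k! gives each Taylor coefficient.

241*w^5/3840 - 31*w^4/384 + 7*w^3/48 - w^2/8 + w/2 + 1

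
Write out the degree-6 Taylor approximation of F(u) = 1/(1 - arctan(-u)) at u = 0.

8*u^6/45 - u^5/5 + u^4/3 - 2*u^3/3 + u^2 - u + 1

Let u equal the inner series; expand the outer function in u and truncate.
[u^0] = 1;  [u^1] = -1;  [u^2] = 1;  [u^3] = -2/3;  [u^4] = 1/3;  [u^5] = -1/5;  [u^6] = 8/45.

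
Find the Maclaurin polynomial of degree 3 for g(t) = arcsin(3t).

Use the known series and substitute for the argument.
[t^0] = 0;  [t^1] = 3;  [t^2] = 0;  [t^3] = 9/2.

9*t^3/2 + 3*t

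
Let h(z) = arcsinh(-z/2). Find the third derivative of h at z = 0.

1/8

Use the known series and substitute for the argument.
The coefficient of z^3 in the expansion is 1/48, so h′′′(0) = 3! * (1/48) = 1/8.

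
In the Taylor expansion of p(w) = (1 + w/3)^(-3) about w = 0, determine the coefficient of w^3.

-10/27

Differentiate repeatedly and evaluate at the center.
[w^0] = 1;  [w^1] = -1;  [w^2] = 2/3;  [w^3] = -10/27.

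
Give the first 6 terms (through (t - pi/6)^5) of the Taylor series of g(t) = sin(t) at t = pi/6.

sqrt(3)*(t - pi/6)^5/240 + (t - pi/6)^4/48 - sqrt(3)*(t - pi/6)^3/12 - (t - pi/6)^2/4 + sqrt(3)*(t - pi/6)/2 + 1/2

Use the known series and substitute for the argument.
[(t - pi/6)^0] = 1/2;  [(t - pi/6)^1] = sqrt(3)/2;  [(t - pi/6)^2] = -1/4;  [(t - pi/6)^3] = -sqrt(3)/12;  [(t - pi/6)^4] = 1/48;  [(t - pi/6)^5] = sqrt(3)/240.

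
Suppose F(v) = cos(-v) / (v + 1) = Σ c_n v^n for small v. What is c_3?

Expand 1/(denominator) as a geometric series and multiply by the numerator's series.
So c_3 = F′′′(0)/3! = -1/2.

-1/2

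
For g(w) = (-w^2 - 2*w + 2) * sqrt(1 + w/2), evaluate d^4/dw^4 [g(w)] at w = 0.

Shift and add copies of the series according to the polynomial's terms.
The coefficient of w^4 in the expansion is 11/1024, so g^(4)(0) = 4! * (11/1024) = 33/128.

33/128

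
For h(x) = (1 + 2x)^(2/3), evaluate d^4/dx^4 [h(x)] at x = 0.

-896/81

From the series, [x^4] h = -112/243; multiply by 4! = 24 to get -896/81.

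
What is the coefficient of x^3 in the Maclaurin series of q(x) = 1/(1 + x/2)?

Differentiate repeatedly and evaluate at the center.

-1/8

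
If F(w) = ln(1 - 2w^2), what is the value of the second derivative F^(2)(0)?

From the series, [w^2] F = -2; multiply by 2! = 2 to get -4.

-4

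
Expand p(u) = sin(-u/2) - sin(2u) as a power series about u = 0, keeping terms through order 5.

Combine the two series term by term.
p(0) = 0
p′(0) = -5/2
p′′(0) = 0
p′′′(0) = 65/8
p^(4)(0) = 0
p^(5)(0) = -1025/32
Then c_k = p^(k)(0)/k! gives each Taylor coefficient.

-205*u^5/768 + 65*u^3/48 - 5*u/2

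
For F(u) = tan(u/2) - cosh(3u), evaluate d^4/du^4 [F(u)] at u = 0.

Expand each term separately and add.
From the series, [u^4] F = -27/8; multiply by 4! = 24 to get -81.

-81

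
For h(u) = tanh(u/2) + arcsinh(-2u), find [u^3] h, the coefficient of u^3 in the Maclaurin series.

Expand each term separately and add.
h(0) = 0
h′(0) = -3/2
h′′(0) = 0
h′′′(0) = 31/4

31/24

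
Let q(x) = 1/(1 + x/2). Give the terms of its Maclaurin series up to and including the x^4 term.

x^4/16 - x^3/8 + x^2/4 - x/2 + 1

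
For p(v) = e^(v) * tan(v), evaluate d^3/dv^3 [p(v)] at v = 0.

Expand each factor separately, then convolve coefficients.
The coefficient of v^3 in the expansion is 5/6, so p′′′(0) = 3! * (5/6) = 5.

5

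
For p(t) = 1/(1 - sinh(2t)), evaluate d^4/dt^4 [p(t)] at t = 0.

512

Compose series: expand the inner function first, then feed it into the outer expansion.
The coefficient of t^4 in the expansion is 64/3, so p^(4)(0) = 4! * (64/3) = 512.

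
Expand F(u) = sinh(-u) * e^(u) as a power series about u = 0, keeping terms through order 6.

-2*u^6/45 - 2*u^5/15 - u^4/3 - 2*u^3/3 - u^2 - u

Write out both Maclaurin series and multiply, keeping only the needed powers.
F(0) = 0
F′(0) = -1
F′′(0) = -2
F′′′(0) = -4
F^(4)(0) = -8
F^(5)(0) = -16
F^(6)(0) = -32
Dividing each by k! gives the coefficients c_0, ..., c_6.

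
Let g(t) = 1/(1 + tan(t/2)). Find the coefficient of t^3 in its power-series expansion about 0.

Let u equal the inner series; expand the outer function in u and truncate.
g(0) = 1
g′(0) = -1/2
g′′(0) = 1/2
g′′′(0) = -1

-1/6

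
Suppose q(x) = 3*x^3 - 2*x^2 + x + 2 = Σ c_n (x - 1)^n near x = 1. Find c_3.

3

c_3 = q′′′(1)/3! = 3.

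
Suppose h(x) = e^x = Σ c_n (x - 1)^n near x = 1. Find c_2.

e/2

Compute the successive derivatives at the expansion point and divide by k!.
h(1) = e
h′(1) = e
h′′(1) = e
So c_2 = h′′(1)/2! = e/2.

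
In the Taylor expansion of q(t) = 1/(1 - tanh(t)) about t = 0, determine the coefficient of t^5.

2/15

Compose series: expand the inner function first, then feed it into the outer expansion.
q(0) = 1
q′(0) = 1
q′′(0) = 2
q′′′(0) = 4
q^(4)(0) = 8
q^(5)(0) = 16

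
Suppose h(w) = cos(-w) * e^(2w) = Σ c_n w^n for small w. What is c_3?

1/3

Expand each factor separately, then convolve coefficients.
h(0) = 1
h′(0) = 2
h′′(0) = 3
h′′′(0) = 2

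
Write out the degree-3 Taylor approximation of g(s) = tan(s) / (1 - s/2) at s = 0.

Expand each factor separately, then convolve coefficients.
[s^0] = 0;  [s^1] = 1;  [s^2] = 1/2;  [s^3] = 7/12.

7*s^3/12 + s^2/2 + s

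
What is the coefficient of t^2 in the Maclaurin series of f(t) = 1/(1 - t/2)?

1/4

f(0) = 1
f′(0) = 1/2
f′′(0) = 1/2
So c_2 = f′′(0)/2! = 1/4.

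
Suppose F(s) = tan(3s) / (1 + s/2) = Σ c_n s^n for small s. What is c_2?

-3/2

Multiply the two series term by term and collect like powers.
F(0) = 0
F′(0) = 3
F′′(0) = -3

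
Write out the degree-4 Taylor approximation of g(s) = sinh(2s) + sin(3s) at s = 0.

-19*s^3/6 + 5*s

Combine the two series term by term.
g(0) = 0
g′(0) = 5
g′′(0) = 0
g′′′(0) = -19
g^(4)(0) = 0
Then c_k = g^(k)(0)/k! gives each Taylor coefficient.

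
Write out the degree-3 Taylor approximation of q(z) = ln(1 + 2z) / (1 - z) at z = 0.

8*z^3/3 + 2*z

Expand each factor separately, then convolve coefficients.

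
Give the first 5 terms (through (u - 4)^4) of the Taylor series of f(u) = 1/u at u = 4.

f(4) = 1/4
f′(4) = -1/16
f′′(4) = 1/32
f′′′(4) = -3/128
f^(4)(4) = 3/128

(u - 4)^4/1024 - (u - 4)^3/256 + (u - 4)^2/64 - (u - 4)/16 + 1/4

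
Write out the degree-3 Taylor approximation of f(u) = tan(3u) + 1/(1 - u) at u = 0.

10*u^3 + u^2 + 4*u + 1

Expand each term separately and add.
f(0) = 1
f′(0) = 4
f′′(0) = 2
f′′′(0) = 60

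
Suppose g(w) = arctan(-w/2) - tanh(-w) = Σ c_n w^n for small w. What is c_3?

Add the two expansions coefficient-wise.
g(0) = 0
g′(0) = 1/2
g′′(0) = 0
g′′′(0) = -7/4
The Taylor polynomial is Σ g^(k)(0)/k! · w^k.

-7/24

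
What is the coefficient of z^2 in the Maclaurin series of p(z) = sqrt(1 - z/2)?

-1/32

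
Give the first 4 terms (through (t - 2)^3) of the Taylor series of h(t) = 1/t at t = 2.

h(2) = 1/2
h′(2) = -1/4
h′′(2) = 1/4
h′′′(2) = -3/8

-(t - 2)^3/16 + (t - 2)^2/8 - (t - 2)/4 + 1/2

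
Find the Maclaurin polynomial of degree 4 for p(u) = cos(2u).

2*u^4/3 - 2*u^2 + 1

Use the known series and substitute for the argument.
p(0) = 1
p′(0) = 0
p′′(0) = -4
p′′′(0) = 0
p^(4)(0) = 16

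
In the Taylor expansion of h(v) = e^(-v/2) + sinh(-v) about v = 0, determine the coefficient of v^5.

Add the two expansions coefficient-wise.
[v^0] = 1;  [v^1] = -3/2;  [v^2] = 1/8;  [v^3] = -3/16;  [v^4] = 1/384;  [v^5] = -11/1280.
So c_5 = h^(5)(0)/5! = -11/1280.

-11/1280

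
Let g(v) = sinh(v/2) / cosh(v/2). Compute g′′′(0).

Divide the numerator series by the denominator series (power-series long division).
From the series, [v^3] g = -1/24; multiply by 3! = 6 to get -1/4.

-1/4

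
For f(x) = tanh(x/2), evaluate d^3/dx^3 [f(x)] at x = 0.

-1/4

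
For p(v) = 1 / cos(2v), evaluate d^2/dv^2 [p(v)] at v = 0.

4

Divide the numerator series by the denominator series (power-series long division).
From the series, [v^2] p = 2; multiply by 2! = 2 to get 4.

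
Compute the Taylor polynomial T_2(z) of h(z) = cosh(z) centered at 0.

[z^0] = 1;  [z^1] = 0;  [z^2] = 1/2.

z^2/2 + 1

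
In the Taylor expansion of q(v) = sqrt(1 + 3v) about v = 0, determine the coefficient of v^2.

-9/8

q(0) = 1
q′(0) = 3/2
q′′(0) = -9/4
Then c_k = q^(k)(0)/k! gives each Taylor coefficient.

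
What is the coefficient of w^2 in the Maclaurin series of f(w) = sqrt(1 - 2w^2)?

c_2 = f′′(0)/2! = -1.

-1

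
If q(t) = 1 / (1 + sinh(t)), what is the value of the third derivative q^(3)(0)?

-7

Write 1/(1+u) = 1 - u + u^2 - u^3 + ... and substitute the series for u.
The coefficient of t^3 in the expansion is -7/6, so q′′′(0) = 3! * (-7/6) = -7.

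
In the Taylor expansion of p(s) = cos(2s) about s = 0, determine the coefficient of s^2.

-2

Differentiate repeatedly and evaluate at the center.
p(0) = 1
p′(0) = 0
p′′(0) = -4
So c_2 = p′′(0)/2! = -2.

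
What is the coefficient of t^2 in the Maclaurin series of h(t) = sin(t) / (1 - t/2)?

Expand each factor separately, then convolve coefficients.
h(0) = 0
h′(0) = 1
h′′(0) = 1
So c_2 = h′′(0)/2! = 1/2.

1/2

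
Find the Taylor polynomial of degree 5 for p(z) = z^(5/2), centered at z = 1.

[(z - 1)^0] = 1;  [(z - 1)^1] = 5/2;  [(z - 1)^2] = 15/8;  [(z - 1)^3] = 5/16;  [(z - 1)^4] = -5/128;  [(z - 1)^5] = 3/256.

3*(z - 1)^5/256 - 5*(z - 1)^4/128 + 5*(z - 1)^3/16 + 15*(z - 1)^2/8 + 5*(z - 1)/2 + 1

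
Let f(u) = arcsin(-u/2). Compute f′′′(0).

From the series, [u^3] f = -1/48; multiply by 3! = 6 to get -1/8.

-1/8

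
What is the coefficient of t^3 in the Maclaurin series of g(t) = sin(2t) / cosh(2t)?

-16/3

Divide the numerator series by the denominator series (power-series long division).
g(0) = 0
g′(0) = 2
g′′(0) = 0
g′′′(0) = -32
So c_3 = g′′′(0)/3! = -16/3.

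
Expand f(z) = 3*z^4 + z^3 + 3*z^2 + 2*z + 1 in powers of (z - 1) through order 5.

3*(z - 1)^4 + 13*(z - 1)^3 + 24*(z - 1)^2 + 23*(z - 1) + 10

[(z - 1)^0] = 10;  [(z - 1)^1] = 23;  [(z - 1)^2] = 24;  [(z - 1)^3] = 13;  [(z - 1)^4] = 3;  [(z - 1)^5] = 0.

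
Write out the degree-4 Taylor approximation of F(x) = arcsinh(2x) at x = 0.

-4*x^3/3 + 2*x

[x^0] = 0;  [x^1] = 2;  [x^2] = 0;  [x^3] = -4/3;  [x^4] = 0.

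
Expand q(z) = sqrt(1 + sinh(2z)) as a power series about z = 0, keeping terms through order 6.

Plug the Maclaurin series of the inner function into that of the outer and collect terms.
q(0) = 1
q′(0) = 1
q′′(0) = -1
q′′′(0) = 7
q^(4)(0) = -31
q^(5)(0) = 241
q^(6)(0) = -2401
The Taylor polynomial is Σ q^(k)(0)/k! · z^k.

-2401*z^6/720 + 241*z^5/120 - 31*z^4/24 + 7*z^3/6 - z^2/2 + z + 1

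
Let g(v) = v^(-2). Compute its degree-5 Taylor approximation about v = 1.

-6*(v - 1)^5 + 5*(v - 1)^4 - 4*(v - 1)^3 + 3*(v - 1)^2 - 2*(v - 1) + 1

Use the known series and substitute for the argument.
g(1) = 1
g′(1) = -2
g′′(1) = 6
g′′′(1) = -24
g^(4)(1) = 120
g^(5)(1) = -720
The Taylor polynomial is Σ g^(k)(1)/k! · (v - 1)^k.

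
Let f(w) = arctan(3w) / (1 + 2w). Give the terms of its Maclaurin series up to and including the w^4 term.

Write out both Maclaurin series and multiply, keeping only the needed powers.
f(0) = 0
f′(0) = 3
f′′(0) = -12
f′′′(0) = 18
f^(4)(0) = -144

-6*w^4 + 3*w^3 - 6*w^2 + 3*w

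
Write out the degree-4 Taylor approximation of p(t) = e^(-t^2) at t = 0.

t^4/2 - t^2 + 1

Differentiate repeatedly and evaluate at the center.
[t^0] = 1;  [t^1] = 0;  [t^2] = -1;  [t^3] = 0;  [t^4] = 1/2.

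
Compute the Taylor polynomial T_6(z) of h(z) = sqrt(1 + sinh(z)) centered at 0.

Plug the Maclaurin series of the inner function into that of the outer and collect terms.
h(0) = 1
h′(0) = 1/2
h′′(0) = -1/4
h′′′(0) = 7/8
h^(4)(0) = -31/16
h^(5)(0) = 241/32
h^(6)(0) = -2401/64

-2401*z^6/46080 + 241*z^5/3840 - 31*z^4/384 + 7*z^3/48 - z^2/8 + z/2 + 1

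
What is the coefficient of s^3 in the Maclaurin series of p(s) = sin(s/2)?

-1/48

[s^0] = 0;  [s^1] = 1/2;  [s^2] = 0;  [s^3] = -1/48.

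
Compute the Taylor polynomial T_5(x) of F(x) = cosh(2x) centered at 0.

2*x^4/3 + 2*x^2 + 1

F(0) = 1
F′(0) = 0
F′′(0) = 4
F′′′(0) = 0
F^(4)(0) = 16
F^(5)(0) = 0
The Taylor polynomial is Σ F^(k)(0)/k! · x^k.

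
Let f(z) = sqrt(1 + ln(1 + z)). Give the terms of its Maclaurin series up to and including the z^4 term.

-143*z^4/384 + 17*z^3/48 - 3*z^2/8 + z/2 + 1

Substitute the inner expansion into the outer series and collect powers.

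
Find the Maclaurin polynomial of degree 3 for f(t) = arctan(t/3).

Compute the successive derivatives at the expansion point and divide by k!.
f(0) = 0
f′(0) = 1/3
f′′(0) = 0
f′′′(0) = -2/27
Then c_k = f^(k)(0)/k! gives each Taylor coefficient.

-t^3/81 + t/3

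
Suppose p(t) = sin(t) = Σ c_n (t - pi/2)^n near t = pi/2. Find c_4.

[(t - pi/2)^0] = 1;  [(t - pi/2)^1] = 0;  [(t - pi/2)^2] = -1/2;  [(t - pi/2)^3] = 0;  [(t - pi/2)^4] = 1/24.

1/24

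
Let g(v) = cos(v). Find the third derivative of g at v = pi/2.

1

Differentiate repeatedly and evaluate at the center.
From the series, [(v - pi/2)^3] g = 1/6; multiply by 3! = 6 to get 1.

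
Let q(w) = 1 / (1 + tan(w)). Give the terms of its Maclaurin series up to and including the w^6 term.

122*w^6/45 - 32*w^5/15 + 5*w^4/3 - 4*w^3/3 + w^2 - w + 1

Write 1/(1+u) = 1 - u + u^2 - u^3 + ... and substitute the series for u.
q(0) = 1
q′(0) = -1
q′′(0) = 2
q′′′(0) = -8
q^(4)(0) = 40
q^(5)(0) = -256
q^(6)(0) = 1952
The Taylor polynomial is Σ q^(k)(0)/k! · w^k.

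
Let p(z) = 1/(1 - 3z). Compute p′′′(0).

162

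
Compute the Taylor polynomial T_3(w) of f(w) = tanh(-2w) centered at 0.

f(0) = 0
f′(0) = -2
f′′(0) = 0
f′′′(0) = 16

8*w^3/3 - 2*w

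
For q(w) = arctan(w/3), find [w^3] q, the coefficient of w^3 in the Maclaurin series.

-1/81

Apply the Taylor formula c_k = f^(k)(a)/k!.
q(0) = 0
q′(0) = 1/3
q′′(0) = 0
q′′′(0) = -2/27
So c_3 = q′′′(0)/3! = -1/81.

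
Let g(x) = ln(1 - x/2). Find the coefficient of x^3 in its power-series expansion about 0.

Compute the successive derivatives at the expansion point and divide by k!.
[x^0] = 0;  [x^1] = -1/2;  [x^2] = -1/8;  [x^3] = -1/24.

-1/24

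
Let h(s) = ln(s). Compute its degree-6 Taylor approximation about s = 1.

h(1) = 0
h′(1) = 1
h′′(1) = -1
h′′′(1) = 2
h^(4)(1) = -6
h^(5)(1) = 24
h^(6)(1) = -120
Dividing each by k! gives the coefficients c_0, ..., c_6.

-(s - 1)^6/6 + (s - 1)^5/5 - (s - 1)^4/4 + (s - 1)^3/3 - (s - 1)^2/2 + (s - 1)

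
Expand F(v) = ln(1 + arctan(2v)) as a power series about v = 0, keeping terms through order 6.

-256*v^6/45 + 32*v^5/15 + 4*v^4/3 - 2*v^2 + 2*v

Substitute the inner expansion into the outer series and collect powers.
F(0) = 0
F′(0) = 2
F′′(0) = -4
F′′′(0) = 0
F^(4)(0) = 32
F^(5)(0) = 256
F^(6)(0) = -4096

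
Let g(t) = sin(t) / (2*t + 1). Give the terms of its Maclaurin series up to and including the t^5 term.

Multiply the numerator's expansion by the denominator's geometric series.

1841*t^5/120 - 23*t^4/3 + 23*t^3/6 - 2*t^2 + t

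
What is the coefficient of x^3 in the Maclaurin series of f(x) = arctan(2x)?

-8/3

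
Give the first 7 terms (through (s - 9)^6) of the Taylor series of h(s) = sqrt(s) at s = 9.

Use the known series and substitute for the argument.
h(9) = 3
h′(9) = 1/6
h′′(9) = -1/108
h′′′(9) = 1/648
h^(4)(9) = -5/11664
h^(5)(9) = 35/209952
h^(6)(9) = -35/419904

-7*(s - 9)^6/60466176 + 7*(s - 9)^5/5038848 - 5*(s - 9)^4/279936 + (s - 9)^3/3888 - (s - 9)^2/216 + (s - 9)/6 + 3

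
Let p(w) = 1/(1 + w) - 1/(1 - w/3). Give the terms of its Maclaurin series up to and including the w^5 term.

Combine the two series term by term.
p(0) = 0
p′(0) = -4/3
p′′(0) = 16/9
p′′′(0) = -56/9
p^(4)(0) = 640/27
p^(5)(0) = -9760/81

-244*w^5/243 + 80*w^4/81 - 28*w^3/27 + 8*w^2/9 - 4*w/3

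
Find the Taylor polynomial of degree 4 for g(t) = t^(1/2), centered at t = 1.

Apply the Taylor formula c_k = f^(k)(a)/k!.

-5*(t - 1)^4/128 + (t - 1)^3/16 - (t - 1)^2/8 + (t - 1)/2 + 1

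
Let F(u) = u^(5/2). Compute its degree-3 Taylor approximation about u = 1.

F(1) = 1
F′(1) = 5/2
F′′(1) = 15/4
F′′′(1) = 15/8
The Taylor polynomial is Σ F^(k)(1)/k! · (u - 1)^k.

5*(u - 1)^3/16 + 15*(u - 1)^2/8 + 5*(u - 1)/2 + 1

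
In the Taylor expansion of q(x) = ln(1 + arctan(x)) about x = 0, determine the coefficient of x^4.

Substitute the inner expansion into the outer series and collect powers.
q(0) = 0
q′(0) = 1
q′′(0) = -1
q′′′(0) = 0
q^(4)(0) = 2

1/12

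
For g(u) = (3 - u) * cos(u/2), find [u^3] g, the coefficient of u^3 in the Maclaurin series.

1/8

Shift and add copies of the series according to the polynomial's terms.
g(0) = 3
g′(0) = -1
g′′(0) = -3/4
g′′′(0) = 3/4
Dividing each by k! gives the coefficients c_0, ..., c_3.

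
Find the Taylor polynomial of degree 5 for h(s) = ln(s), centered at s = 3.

(s - 3)^5/1215 - (s - 3)^4/324 + (s - 3)^3/81 - (s - 3)^2/18 + (s - 3)/3 + ln(3)

h(3) = ln(3)
h′(3) = 1/3
h′′(3) = -1/9
h′′′(3) = 2/27
h^(4)(3) = -2/27
h^(5)(3) = 8/81
The Taylor polynomial is Σ h^(k)(3)/k! · (s - 3)^k.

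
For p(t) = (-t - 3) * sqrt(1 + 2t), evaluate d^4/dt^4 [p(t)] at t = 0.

33

Shift and add copies of the series according to the polynomial's terms.
The coefficient of t^4 in the expansion is 11/8, so p^(4)(0) = 4! * (11/8) = 33.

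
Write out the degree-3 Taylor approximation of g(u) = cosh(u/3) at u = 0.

u^2/18 + 1

Differentiate repeatedly and evaluate at the center.
[u^0] = 1;  [u^1] = 0;  [u^2] = 1/18;  [u^3] = 0.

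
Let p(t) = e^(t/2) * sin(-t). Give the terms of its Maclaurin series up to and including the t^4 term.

t^4/16 + t^3/24 - t^2/2 - t

Multiply the two series term by term and collect like powers.
p(0) = 0
p′(0) = -1
p′′(0) = -1
p′′′(0) = 1/4
p^(4)(0) = 3/2
Then c_k = p^(k)(0)/k! gives each Taylor coefficient.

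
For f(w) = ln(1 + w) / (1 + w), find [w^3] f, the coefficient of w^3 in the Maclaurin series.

11/6

Multiply the two series term by term and collect like powers.
So c_3 = f′′′(0)/3! = 11/6.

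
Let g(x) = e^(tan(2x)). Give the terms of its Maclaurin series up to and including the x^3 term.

4*x^3 + 2*x^2 + 2*x + 1

Substitute the inner expansion into the outer series and collect powers.
g(0) = 1
g′(0) = 2
g′′(0) = 4
g′′′(0) = 24
Then c_k = g^(k)(0)/k! gives each Taylor coefficient.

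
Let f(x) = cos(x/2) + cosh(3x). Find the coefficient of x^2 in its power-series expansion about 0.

35/8

Add the two expansions coefficient-wise.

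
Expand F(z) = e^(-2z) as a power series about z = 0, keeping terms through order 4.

2*z^4/3 - 4*z^3/3 + 2*z^2 - 2*z + 1

F(0) = 1
F′(0) = -2
F′′(0) = 4
F′′′(0) = -8
F^(4)(0) = 16
Then c_k = F^(k)(0)/k! gives each Taylor coefficient.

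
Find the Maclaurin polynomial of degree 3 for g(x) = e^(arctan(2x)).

Let u equal the inner series; expand the outer function in u and truncate.
g(0) = 1
g′(0) = 2
g′′(0) = 4
g′′′(0) = -8
The Taylor polynomial is Σ g^(k)(0)/k! · x^k.

-4*x^3/3 + 2*x^2 + 2*x + 1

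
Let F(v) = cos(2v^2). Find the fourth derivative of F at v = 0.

Apply the Taylor formula c_k = f^(k)(a)/k!.
The coefficient of v^4 in the expansion is -2, so F^(4)(0) = 4! * (-2) = -48.

-48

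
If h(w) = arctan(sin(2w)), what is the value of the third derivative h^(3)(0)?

Substitute the inner expansion into the outer series and collect powers.
The coefficient of w^3 in the expansion is -4, so h′′′(0) = 3! * (-4) = -24.

-24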